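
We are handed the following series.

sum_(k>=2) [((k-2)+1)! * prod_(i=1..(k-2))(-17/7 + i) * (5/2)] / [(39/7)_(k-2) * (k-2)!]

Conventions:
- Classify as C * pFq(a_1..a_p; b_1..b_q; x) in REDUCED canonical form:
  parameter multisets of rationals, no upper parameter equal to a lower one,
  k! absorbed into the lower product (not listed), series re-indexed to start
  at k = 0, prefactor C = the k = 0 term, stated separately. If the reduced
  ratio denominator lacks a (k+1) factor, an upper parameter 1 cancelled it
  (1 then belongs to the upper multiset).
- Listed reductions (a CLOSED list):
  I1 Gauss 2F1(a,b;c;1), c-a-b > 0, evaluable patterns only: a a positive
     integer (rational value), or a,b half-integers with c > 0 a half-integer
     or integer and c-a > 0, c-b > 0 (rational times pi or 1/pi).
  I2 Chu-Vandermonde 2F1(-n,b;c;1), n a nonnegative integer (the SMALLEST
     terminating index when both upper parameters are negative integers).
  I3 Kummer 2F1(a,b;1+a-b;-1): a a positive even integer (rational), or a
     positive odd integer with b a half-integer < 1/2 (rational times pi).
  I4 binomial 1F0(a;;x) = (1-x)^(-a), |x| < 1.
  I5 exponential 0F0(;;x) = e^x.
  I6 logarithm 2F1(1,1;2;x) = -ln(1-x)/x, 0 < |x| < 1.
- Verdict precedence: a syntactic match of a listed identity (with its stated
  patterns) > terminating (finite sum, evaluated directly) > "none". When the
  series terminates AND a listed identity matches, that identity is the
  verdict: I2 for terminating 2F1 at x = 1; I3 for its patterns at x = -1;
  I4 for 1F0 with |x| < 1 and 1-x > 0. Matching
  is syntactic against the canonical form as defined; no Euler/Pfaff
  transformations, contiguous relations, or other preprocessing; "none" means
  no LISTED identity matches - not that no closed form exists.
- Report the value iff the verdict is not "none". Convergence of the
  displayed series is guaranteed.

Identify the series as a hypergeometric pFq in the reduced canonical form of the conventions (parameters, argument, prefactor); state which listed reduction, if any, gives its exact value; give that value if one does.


With C = 5/2: the canonical form is 2F1(-10/7, 2; 39/7; 1). Verdict: Gauss's theorem (I1) matches (x = 1: the Gamma ratio telescopes since c-a-b = 5 > 0 and a = 2 in Z>0). Hence: 200/147.

First insight: from the first term 5/2: the factorial ratio (C = 5/2) (k+a-1)!/(a-1)! is a rising factorial (a)_k.
Ratio: r(k) = 1 * (k-10/7) (k+2) / [(k+39/7) (k+1)] - poly over poly, x = 1 from leading terms; C = 5/2 at k = 0.


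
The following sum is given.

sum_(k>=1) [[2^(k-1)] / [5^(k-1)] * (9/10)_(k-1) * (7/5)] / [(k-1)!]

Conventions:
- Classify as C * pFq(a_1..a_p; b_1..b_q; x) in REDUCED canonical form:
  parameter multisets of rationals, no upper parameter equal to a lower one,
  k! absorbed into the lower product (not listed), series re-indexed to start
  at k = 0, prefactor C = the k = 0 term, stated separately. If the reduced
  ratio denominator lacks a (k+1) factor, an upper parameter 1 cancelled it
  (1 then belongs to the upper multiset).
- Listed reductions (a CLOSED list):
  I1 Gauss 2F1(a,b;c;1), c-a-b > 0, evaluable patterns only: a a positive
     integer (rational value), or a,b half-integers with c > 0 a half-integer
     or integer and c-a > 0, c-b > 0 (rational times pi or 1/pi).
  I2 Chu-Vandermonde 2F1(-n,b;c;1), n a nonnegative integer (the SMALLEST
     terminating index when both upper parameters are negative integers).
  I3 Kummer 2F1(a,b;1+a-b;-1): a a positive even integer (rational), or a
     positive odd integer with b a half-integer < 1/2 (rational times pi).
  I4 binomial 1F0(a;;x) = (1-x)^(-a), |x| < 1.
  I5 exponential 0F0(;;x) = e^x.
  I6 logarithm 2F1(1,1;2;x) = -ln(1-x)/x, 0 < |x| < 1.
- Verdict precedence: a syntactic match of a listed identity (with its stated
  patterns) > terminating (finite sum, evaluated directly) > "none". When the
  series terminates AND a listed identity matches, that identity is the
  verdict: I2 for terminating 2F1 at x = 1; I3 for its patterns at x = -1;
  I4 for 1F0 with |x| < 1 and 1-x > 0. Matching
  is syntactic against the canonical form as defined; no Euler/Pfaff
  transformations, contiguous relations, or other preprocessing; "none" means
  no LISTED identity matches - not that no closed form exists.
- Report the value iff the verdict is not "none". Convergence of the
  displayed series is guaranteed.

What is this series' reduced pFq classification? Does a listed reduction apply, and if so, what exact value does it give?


At argument 2/5: a 1F0 with upper {9/10}, lower {-}, scaled by C = 7/5. Verdict: binomial (I4) applies (the 1F0 binomial series: exponent -9/10, x = 2/5). Its exact value is (7/5) * (3/5)^(-9/10).

Structural cue: x = (2/5) and the two geometric factors (C = 7/5) combine into one argument.
Ratio: r(k) = (2/5) * (k+9/10) / [(k+1)] - poly over poly, x = (2/5) from leading terms; C = 7/5 at k = 0.


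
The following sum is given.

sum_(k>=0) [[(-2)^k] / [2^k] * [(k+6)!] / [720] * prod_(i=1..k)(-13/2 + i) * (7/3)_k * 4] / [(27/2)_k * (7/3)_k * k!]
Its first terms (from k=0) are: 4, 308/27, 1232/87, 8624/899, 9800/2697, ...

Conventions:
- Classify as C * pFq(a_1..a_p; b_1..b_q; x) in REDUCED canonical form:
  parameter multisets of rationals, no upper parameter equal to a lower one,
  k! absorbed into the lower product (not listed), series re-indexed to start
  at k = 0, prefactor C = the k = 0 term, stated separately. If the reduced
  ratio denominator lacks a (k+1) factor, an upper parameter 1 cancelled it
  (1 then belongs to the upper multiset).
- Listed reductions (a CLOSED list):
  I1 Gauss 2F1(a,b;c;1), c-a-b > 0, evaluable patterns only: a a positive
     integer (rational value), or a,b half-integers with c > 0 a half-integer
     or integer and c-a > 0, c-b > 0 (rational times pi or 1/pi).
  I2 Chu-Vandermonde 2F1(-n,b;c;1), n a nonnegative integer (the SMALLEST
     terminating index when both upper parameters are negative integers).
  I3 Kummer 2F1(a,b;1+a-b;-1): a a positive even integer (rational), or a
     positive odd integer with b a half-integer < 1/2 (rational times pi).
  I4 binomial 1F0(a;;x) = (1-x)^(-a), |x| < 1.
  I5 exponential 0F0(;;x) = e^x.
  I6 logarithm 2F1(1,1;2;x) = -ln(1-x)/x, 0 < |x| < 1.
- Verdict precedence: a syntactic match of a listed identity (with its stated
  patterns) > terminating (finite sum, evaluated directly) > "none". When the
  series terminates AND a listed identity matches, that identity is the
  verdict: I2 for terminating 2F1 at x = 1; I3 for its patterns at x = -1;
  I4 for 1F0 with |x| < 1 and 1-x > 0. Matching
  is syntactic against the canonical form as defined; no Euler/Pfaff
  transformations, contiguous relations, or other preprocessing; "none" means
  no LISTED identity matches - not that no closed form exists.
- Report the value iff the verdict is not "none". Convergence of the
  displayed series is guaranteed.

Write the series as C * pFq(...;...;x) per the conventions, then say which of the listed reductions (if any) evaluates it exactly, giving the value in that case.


Canonical form: C = 4 times 2F1 with upper {-11/2, 7}, lower {27/2}, x = -1. Verdict: this is the Kummer evaluation I3 (x = -1; c = 27/2 equals 1+a-b for upper {-11/2, 7}: listed pattern). Its exact value is (929553625/67108864) * pi.

First insight: from the first term 4: the running product (C = 4) telescopes to a rising factorial.
Adjacent-term ratio: r(k) = (-1) * (k-11/2) (k+7) / [(k+27/2) (k+1)] ; factor over Q: parameters, x = (-1), and C = 4.


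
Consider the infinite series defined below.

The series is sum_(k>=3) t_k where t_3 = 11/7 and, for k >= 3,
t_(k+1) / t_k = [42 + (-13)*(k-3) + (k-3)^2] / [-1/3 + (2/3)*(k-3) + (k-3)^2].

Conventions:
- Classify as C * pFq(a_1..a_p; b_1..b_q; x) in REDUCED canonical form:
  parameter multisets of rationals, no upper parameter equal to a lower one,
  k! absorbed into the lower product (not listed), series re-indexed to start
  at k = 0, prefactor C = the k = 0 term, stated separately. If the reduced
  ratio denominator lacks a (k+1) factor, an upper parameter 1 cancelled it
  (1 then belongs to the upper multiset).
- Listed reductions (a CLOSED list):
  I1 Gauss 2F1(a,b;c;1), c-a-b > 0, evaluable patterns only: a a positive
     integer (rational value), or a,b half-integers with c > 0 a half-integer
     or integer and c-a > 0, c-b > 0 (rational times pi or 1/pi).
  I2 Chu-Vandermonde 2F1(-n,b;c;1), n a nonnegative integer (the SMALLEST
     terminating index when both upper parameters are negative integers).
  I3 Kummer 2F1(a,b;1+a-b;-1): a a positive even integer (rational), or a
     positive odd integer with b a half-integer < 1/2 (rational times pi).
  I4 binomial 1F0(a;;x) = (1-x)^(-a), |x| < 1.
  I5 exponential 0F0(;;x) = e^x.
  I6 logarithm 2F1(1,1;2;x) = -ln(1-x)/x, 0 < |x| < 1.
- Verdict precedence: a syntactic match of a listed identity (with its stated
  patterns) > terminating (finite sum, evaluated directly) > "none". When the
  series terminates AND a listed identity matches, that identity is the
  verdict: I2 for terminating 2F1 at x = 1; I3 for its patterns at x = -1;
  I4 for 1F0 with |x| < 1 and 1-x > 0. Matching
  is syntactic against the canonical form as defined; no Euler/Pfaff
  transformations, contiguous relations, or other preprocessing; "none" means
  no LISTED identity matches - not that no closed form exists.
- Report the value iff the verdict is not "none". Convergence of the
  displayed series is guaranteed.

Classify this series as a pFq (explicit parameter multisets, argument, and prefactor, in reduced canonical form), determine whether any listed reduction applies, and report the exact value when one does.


Reduced: x = 1, 2F1, upper = {-7, -6}, lower = {-1/3}, C = 11/7. Verdict: the Chu-Vandermonde identity I2 matches (terminating 2F1 at x = 1 with n = 6, b = -7, c = -1/3). Its exact value is -346840/7.

Key step: with t_0 = 11/7, factor the ratio over Q (C = 11/7): negated roots = parameters.
Step ratio: r(k) = 1 * (k-7) (k-6) / [(k-1/3) (k+1)] ; factor over Q: parameters, x = 1, and C = 11/7.


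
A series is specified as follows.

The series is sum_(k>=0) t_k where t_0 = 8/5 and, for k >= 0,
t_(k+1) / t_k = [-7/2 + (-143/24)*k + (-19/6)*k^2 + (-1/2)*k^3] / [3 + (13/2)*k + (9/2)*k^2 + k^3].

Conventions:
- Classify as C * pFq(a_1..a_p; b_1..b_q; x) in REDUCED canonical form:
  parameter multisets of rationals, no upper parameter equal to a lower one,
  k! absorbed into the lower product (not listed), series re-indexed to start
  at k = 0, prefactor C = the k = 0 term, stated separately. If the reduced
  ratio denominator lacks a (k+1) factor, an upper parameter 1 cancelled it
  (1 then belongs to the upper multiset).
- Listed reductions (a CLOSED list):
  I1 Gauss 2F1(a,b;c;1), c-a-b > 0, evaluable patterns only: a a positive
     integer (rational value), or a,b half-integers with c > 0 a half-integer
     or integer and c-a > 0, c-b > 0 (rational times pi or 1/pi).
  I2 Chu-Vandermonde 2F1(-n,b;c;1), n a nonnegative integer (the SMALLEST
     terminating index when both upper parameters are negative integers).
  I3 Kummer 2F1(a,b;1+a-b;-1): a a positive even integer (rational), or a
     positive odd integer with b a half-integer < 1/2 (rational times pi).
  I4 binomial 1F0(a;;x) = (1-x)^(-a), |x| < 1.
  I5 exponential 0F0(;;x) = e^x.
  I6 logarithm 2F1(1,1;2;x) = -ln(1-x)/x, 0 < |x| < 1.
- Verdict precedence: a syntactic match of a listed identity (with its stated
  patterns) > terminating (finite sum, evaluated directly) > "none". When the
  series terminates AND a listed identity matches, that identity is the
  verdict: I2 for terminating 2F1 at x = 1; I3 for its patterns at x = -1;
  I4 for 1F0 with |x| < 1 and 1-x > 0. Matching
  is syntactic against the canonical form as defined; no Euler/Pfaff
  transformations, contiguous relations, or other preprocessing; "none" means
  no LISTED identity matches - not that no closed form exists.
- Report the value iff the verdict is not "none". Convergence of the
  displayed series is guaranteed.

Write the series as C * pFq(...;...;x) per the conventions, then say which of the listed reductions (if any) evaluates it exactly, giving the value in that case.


First insight: x = (-1/2) and roots of the ratio polynomials (prefactor 8/5) are the negated parameters.
Term ratio: r(k) = (-1/2) * (k+4/3) (k+7/2) / [(k+2) (k+1)] - rational; roots negated = parameters, x = (-1/2), C = 8/5.

This is 8/5 * 2F1(4/3, 7/2; 2; -1/2) in reduced canonical form. Verdict: none here - no I1-I6 shape fits x = -1/2 with lower {2}.


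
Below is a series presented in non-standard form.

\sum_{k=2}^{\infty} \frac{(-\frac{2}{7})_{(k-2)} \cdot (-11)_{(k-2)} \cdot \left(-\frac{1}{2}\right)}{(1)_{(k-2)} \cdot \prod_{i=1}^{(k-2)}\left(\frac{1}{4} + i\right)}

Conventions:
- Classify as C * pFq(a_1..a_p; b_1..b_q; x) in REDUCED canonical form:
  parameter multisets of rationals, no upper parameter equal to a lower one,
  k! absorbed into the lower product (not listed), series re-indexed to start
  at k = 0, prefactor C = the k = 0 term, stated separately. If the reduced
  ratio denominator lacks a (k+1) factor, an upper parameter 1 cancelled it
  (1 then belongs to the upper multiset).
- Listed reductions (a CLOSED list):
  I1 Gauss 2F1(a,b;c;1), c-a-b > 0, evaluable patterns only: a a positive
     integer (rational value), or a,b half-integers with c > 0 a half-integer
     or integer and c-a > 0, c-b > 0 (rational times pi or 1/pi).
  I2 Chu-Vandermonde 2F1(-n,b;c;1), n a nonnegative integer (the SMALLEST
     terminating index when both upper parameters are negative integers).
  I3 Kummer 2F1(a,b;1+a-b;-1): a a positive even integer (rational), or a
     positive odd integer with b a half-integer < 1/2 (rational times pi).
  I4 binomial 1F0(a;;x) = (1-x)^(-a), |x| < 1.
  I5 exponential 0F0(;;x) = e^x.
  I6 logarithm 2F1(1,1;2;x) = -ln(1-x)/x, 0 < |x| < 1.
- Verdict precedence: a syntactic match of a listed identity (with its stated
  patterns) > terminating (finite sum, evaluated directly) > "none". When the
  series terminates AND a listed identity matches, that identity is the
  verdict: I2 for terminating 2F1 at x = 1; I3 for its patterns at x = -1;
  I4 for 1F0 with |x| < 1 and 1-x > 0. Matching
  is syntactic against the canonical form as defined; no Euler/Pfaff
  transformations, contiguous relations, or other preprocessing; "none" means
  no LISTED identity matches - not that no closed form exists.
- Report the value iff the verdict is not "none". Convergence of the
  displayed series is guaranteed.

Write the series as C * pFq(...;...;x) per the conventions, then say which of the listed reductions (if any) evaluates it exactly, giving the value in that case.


x = 1 here; the reduced form reads 2F1, upper {-11, -\frac{2}{7}}, lower {\frac{5}{4}}, C = -\frac{1}{2}. Verdict: the Chu-Vandermonde identity I2 matches (terminating 2F1 at x = 1 with n = 11, b = -2/7, c = \frac{5}{4}). Exact value: -\frac{3688909744393838221}{3562180524826519050}.

The tell: t_0 = -\frac{1}{2} here, and (1)_k (C = -1/2, x = 1) is k! itself.
Term ratio: r(k) = 1 * (k-11) (k-\frac{2}{7}) / [(k+\frac{5}{4}) (k+1)] ; factor over Q: parameters, x = 1, and C = -\frac{1}{2}.


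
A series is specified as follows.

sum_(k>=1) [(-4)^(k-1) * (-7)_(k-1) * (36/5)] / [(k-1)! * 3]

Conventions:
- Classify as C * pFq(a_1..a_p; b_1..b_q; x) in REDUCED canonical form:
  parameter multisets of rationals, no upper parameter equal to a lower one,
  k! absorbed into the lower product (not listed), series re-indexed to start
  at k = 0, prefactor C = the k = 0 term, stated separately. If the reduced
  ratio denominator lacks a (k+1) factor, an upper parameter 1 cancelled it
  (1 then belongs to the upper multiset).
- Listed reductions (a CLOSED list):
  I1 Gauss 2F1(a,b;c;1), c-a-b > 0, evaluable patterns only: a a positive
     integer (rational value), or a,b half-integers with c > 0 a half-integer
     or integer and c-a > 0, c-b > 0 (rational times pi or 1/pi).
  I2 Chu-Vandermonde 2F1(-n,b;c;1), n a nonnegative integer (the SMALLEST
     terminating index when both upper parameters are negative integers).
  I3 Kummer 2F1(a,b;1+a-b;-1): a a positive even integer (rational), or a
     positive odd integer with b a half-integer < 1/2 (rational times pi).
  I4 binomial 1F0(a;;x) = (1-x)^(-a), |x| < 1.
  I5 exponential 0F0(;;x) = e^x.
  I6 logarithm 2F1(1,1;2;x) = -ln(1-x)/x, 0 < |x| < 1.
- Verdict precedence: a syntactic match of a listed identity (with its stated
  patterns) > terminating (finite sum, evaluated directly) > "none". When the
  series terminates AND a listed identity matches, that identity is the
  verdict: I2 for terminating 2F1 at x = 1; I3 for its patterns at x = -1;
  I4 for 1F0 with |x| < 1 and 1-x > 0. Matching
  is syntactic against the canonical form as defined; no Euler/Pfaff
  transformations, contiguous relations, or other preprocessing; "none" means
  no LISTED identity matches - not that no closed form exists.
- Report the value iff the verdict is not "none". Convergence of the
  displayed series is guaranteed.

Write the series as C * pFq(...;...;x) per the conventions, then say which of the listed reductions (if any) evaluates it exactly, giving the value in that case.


The series (x = -4) is 1F0: upper {-7}, lower {-}, prefactor 12/5. Verdict: terminating - upper parameter -7 makes this a finite sum (last index 7), evaluated exactly. Hence: 187500.

Structural cue: x = (-4) and the constant factors (prefactor 12/5) combine into one prefactor.
Step ratio: r(k) = (-4) * (k-7) / [(k+1)] - rational in k, leading ratio (-4); with t_0 = 12/5, classification follows.


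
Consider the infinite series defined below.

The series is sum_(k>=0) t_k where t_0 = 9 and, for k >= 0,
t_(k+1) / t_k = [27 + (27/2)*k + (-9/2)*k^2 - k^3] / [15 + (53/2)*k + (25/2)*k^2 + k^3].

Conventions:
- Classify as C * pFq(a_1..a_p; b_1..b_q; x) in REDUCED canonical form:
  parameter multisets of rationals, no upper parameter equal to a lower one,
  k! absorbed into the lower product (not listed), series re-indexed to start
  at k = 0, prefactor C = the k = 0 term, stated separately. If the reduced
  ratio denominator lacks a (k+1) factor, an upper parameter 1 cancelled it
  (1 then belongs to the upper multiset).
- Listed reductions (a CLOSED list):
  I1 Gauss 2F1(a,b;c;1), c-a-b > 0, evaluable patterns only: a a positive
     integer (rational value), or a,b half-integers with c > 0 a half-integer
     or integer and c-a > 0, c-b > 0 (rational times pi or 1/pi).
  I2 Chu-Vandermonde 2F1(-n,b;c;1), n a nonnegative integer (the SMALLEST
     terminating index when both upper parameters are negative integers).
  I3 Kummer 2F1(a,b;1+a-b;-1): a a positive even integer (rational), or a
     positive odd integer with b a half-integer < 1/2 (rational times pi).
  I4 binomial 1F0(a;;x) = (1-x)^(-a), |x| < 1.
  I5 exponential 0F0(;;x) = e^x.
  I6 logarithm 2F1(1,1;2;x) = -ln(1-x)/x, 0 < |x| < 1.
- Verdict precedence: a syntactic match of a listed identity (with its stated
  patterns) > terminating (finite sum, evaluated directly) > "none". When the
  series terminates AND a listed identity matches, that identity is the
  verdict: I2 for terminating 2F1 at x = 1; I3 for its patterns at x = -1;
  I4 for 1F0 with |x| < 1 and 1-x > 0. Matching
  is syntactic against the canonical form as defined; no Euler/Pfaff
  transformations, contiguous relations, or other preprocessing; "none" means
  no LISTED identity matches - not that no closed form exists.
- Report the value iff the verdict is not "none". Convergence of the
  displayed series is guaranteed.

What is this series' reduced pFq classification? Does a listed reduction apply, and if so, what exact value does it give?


At argument -1: a 2F1 with upper {-3, 6}, lower {10}, scaled by C = 9. Verdict (x = -1): Kummer (I3) applies (x = -1; c = 10 equals 1+a-b for upper {-3, 6}: listed pattern). Sum: 189/5.

First insight: from the first term 9: factor the ratio over Q (C = 9, x = -1): negated roots = parameters.
Term ratio: r(k) = (-1) * (k-3) (k+6) / [(k+10) (k+1)] - poly over poly, x = (-1) from leading terms; C = 9 at k = 0.


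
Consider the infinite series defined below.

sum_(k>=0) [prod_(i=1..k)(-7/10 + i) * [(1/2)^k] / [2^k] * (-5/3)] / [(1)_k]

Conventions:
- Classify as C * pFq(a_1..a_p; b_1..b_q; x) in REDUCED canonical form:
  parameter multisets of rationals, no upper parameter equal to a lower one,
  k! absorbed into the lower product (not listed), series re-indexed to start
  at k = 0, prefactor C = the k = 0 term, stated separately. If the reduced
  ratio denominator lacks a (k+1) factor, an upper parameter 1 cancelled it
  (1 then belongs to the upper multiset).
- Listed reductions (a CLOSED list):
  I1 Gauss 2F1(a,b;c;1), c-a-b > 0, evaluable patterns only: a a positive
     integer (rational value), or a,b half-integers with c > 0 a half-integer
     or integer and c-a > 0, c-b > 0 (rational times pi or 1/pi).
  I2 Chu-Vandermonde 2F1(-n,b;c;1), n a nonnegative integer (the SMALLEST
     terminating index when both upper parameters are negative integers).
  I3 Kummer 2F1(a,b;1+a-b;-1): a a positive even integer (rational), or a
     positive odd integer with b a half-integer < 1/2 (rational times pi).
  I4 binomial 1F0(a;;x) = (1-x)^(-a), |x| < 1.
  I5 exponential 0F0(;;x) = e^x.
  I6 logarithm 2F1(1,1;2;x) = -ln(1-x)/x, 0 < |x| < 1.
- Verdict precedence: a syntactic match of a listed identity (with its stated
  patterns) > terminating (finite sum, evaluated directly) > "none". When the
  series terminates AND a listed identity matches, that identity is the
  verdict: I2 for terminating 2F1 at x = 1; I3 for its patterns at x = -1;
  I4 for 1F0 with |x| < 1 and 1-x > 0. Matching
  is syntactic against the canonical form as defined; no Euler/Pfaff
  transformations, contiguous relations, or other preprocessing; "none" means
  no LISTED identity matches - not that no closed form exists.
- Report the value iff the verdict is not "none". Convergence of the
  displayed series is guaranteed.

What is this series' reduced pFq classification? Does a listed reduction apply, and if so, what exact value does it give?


Key step: t_0 being -5/3, the two k-th powers (prefactor -5/3) combine into one argument.
Step ratio: r(k) = (1/4) * (k+3/10) / [(k+1)] ; factor over Q: parameters, x = (1/4), and C = -5/3.

Canonical form: C = -5/3 times 1F0 with upper {3/10}, lower {-}, x = 1/4. Verdict: the binomial series (I4) matches (the 1F0 binomial series: exponent -3/10, x = 1/4). Value: (-5/3) * (3/4)^(-3/10).


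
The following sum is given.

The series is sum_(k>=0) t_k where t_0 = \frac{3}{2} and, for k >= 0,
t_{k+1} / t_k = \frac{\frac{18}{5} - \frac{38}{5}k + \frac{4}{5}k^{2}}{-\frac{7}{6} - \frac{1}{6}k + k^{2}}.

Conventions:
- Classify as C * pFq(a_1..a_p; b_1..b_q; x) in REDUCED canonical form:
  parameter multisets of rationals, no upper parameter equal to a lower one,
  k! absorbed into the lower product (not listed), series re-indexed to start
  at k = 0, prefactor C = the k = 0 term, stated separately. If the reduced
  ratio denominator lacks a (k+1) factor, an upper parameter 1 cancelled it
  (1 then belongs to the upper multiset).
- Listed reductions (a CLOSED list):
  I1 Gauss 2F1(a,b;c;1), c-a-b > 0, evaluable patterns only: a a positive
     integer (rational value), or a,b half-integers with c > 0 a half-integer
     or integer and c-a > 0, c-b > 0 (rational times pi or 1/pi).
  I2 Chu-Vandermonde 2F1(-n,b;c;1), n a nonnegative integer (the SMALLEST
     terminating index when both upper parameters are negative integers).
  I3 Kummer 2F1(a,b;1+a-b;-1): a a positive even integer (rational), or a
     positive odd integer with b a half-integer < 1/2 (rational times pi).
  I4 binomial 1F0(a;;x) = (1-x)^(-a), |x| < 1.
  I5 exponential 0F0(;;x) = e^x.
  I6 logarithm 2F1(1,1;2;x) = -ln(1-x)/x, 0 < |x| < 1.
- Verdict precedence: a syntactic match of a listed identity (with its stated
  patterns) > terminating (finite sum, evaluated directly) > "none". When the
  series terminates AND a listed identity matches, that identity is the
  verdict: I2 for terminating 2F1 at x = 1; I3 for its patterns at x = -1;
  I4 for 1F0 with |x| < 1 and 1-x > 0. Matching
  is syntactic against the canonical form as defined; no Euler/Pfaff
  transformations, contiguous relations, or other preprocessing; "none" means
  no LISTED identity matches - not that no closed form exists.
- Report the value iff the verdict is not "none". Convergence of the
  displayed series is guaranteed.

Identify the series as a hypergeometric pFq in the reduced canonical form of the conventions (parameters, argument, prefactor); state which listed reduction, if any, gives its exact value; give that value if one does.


x = \frac{4}{5} here; the reduced form reads 2F1, upper {-9, -\frac{1}{2}}, lower {-\frac{7}{6}}, C = \frac{3}{2}. Verdict: terminating. With -9 upstairs the series is a 10-term polynomial sum; evaluated term by term. Its exact value is -\frac{724717165368219}{139832902343750}.

Key step: x = \frac{4}{5} and the expanded ratio factors over Q; prefactor 3/2, roots give parameters.
Ratio: r(k) = \frac{4}{5} * (k-9) (k-\frac{1}{2}) / [(k-\frac{7}{6}) (k+1)] - rational in k, leading ratio \frac{4}{5}; with t_0 = \frac{3}{2}, classification follows.


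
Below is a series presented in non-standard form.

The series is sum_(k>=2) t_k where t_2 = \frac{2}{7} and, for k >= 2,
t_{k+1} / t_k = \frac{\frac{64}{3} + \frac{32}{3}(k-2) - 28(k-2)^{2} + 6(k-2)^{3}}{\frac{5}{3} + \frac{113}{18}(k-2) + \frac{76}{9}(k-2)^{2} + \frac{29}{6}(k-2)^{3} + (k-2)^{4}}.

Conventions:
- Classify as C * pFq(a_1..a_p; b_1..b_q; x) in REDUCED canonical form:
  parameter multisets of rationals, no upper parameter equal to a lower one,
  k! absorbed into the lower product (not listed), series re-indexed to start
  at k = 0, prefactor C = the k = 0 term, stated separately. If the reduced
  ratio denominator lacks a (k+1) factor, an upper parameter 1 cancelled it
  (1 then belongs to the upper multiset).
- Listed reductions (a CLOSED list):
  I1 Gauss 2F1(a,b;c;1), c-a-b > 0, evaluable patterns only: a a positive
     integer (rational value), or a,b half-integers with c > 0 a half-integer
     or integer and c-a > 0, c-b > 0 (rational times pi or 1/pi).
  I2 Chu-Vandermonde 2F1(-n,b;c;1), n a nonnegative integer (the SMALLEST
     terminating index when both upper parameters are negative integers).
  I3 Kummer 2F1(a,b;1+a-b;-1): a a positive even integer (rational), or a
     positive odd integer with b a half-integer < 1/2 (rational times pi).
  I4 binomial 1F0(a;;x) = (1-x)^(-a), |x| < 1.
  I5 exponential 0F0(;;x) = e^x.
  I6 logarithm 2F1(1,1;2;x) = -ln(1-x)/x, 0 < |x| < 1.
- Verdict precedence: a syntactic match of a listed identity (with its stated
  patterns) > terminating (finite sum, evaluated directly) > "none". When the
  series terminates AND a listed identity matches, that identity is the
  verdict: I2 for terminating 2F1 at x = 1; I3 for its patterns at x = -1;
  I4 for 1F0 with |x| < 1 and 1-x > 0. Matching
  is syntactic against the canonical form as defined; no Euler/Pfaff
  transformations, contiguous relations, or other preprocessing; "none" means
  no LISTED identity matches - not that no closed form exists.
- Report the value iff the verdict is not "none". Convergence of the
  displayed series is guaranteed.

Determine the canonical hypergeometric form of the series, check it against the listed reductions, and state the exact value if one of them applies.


The tell: x = 6 and roots of the ratio polynomials (C = 2/7, x = 6) are the negated parameters.
Adjacent-term ratio: r(k) = 6 * (k-4) (k-\frac{4}{3}) / [(k+\frac{3}{2}) (k+\frac{5}{3}) (k+1)] - rational in k, leading ratio 6; with t_0 = \frac{2}{7}, classification follows.

At argument 6: a 2F2 with upper {-4, -\frac{4}{3}}, lower {\frac{3}{2}, \frac{5}{3}}, scaled by C = \frac{2}{7}. Verdict: terminating. (-4)_k vanishes past k = 4, leaving a 5-term sum, computed directly. Exact value: \frac{498726}{94325}.


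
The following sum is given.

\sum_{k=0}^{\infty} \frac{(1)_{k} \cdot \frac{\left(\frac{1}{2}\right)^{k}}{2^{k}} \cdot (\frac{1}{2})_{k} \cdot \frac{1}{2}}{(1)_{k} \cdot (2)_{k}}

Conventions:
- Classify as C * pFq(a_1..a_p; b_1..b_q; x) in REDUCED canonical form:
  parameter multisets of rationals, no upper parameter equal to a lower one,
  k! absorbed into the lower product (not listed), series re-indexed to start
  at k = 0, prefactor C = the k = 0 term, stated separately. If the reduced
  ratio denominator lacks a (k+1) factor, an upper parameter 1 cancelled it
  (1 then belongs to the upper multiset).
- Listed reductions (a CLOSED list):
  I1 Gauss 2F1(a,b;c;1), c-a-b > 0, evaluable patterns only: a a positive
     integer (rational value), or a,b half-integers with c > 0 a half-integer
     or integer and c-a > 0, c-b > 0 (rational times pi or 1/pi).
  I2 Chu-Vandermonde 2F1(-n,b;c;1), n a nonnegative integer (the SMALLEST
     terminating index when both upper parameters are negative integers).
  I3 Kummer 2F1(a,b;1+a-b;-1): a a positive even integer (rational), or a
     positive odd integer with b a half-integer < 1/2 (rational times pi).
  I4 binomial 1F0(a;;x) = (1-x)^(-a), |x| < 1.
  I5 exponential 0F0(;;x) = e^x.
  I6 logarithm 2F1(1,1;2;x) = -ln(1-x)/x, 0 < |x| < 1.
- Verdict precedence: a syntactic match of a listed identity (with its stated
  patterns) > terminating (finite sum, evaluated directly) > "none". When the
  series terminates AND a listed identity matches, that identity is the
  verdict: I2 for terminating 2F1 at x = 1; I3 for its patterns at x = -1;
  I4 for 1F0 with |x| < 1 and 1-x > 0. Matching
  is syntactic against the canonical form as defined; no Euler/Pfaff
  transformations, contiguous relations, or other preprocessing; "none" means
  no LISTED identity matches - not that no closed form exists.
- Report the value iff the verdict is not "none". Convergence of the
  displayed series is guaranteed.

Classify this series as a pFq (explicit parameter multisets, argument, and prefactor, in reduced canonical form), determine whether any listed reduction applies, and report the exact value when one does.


At argument \frac{1}{4}: a 2F1 with upper {\frac{1}{2}, 1}, lower {2}, scaled by C = \frac{1}{2}. Verdict: none. Every listed pattern misses the 2F1 form at \frac{1}{4}, upper {\frac{1}{2}, 1}.

The tell: with t_0 = \frac{1}{2}, (1)_k (prefactor 1/2) is k! itself.
Term ratio: r(k) = \frac{1}{4} * (k+\frac{1}{2}) (k+1) / [(k+2) (k+1)] - poly over poly, x = \frac{1}{4} from leading terms; C = \frac{1}{2} at k = 0.


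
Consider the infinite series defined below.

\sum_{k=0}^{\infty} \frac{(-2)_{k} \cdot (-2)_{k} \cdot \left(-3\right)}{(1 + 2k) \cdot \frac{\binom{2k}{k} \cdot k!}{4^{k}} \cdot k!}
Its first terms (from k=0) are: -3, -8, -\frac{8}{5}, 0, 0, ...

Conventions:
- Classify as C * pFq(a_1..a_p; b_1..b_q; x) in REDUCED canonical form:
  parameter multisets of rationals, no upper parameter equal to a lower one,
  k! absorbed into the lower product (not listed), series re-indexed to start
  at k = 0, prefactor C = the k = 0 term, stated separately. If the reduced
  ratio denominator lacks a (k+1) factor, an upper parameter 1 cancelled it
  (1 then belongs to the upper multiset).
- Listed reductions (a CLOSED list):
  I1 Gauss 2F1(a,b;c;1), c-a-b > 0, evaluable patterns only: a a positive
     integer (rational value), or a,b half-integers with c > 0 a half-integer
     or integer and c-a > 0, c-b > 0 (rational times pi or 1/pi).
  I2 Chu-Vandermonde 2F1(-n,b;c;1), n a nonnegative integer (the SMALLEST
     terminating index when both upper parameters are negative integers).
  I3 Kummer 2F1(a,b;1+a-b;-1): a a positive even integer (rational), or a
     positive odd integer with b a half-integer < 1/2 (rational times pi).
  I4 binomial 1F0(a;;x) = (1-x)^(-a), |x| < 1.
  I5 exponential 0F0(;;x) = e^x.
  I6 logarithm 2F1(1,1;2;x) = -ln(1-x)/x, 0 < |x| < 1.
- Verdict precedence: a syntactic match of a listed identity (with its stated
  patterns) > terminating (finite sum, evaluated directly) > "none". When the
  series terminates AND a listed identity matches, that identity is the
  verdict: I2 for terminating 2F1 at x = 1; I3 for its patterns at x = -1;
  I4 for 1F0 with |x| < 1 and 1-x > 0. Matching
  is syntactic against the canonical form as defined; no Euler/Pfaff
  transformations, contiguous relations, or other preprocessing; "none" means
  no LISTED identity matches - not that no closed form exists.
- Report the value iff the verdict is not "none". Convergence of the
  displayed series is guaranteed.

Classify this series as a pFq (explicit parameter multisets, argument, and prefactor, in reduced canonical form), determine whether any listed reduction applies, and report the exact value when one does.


Prefactor -3, argument 1: 2F1 with upper {-2, -2} over lower {\frac{3}{2}}. Verdict: Chu-Vandermonde (I2) matches (terminating 2F1 at x = 1 with n = 2, b = -2, c = \frac{3}{2}). Exact value: -\frac{63}{5}.

Structural cue: x = 1 and the lower (2k+1) factor (C = -3) shifts a half-integer Pochhammer.
Step ratio: r(k) = 1 * (k-2) (k-2) / [(k+\frac{3}{2}) (k+1)] ; factor over Q: parameters, x = 1, and C = -3.


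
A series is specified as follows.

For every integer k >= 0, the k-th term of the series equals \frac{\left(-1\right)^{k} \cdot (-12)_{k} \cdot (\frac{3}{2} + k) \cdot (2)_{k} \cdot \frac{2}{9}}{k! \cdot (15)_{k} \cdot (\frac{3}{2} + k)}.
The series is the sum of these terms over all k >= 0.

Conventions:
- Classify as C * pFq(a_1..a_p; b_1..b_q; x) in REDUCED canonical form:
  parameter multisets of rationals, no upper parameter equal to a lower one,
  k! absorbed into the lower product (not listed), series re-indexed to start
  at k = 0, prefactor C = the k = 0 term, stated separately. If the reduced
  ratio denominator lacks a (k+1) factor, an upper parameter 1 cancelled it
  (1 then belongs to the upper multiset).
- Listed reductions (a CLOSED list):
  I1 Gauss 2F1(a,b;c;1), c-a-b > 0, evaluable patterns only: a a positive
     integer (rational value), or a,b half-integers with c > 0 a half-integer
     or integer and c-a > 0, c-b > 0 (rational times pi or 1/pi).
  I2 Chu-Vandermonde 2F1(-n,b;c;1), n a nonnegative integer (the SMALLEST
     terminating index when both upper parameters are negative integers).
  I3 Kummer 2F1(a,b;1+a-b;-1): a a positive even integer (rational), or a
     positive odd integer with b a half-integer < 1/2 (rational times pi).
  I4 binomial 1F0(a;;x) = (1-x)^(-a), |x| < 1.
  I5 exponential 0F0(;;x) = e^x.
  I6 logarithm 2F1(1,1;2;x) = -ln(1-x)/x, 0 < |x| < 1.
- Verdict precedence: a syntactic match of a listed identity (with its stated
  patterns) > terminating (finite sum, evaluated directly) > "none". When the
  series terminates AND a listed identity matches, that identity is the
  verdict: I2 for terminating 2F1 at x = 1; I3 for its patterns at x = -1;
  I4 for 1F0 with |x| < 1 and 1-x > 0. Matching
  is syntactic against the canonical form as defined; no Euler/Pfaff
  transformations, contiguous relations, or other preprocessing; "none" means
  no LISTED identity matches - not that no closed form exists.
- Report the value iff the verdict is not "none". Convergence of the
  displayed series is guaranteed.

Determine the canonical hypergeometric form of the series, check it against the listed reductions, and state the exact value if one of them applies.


Reduced: x = -1, 2F1, upper = {-12, 2}, lower = {15}, C = \frac{2}{9}. Verdict: the Kummer evaluation I3 matches (x = -1; c = 15 equals 1+a-b for upper {-12, 2}: listed pattern). Exact value: \frac{14}{9}.

The tell: t_0 being \frac{2}{9}, the factor k + 3/2 cancels (top and bottom), leaving C = 2/9.
Ratio: r(k) = -1 * (k-12) (k+2) / [(k+15) (k+1)] - rational in k, leading ratio -1; with t_0 = \frac{2}{9}, classification follows.


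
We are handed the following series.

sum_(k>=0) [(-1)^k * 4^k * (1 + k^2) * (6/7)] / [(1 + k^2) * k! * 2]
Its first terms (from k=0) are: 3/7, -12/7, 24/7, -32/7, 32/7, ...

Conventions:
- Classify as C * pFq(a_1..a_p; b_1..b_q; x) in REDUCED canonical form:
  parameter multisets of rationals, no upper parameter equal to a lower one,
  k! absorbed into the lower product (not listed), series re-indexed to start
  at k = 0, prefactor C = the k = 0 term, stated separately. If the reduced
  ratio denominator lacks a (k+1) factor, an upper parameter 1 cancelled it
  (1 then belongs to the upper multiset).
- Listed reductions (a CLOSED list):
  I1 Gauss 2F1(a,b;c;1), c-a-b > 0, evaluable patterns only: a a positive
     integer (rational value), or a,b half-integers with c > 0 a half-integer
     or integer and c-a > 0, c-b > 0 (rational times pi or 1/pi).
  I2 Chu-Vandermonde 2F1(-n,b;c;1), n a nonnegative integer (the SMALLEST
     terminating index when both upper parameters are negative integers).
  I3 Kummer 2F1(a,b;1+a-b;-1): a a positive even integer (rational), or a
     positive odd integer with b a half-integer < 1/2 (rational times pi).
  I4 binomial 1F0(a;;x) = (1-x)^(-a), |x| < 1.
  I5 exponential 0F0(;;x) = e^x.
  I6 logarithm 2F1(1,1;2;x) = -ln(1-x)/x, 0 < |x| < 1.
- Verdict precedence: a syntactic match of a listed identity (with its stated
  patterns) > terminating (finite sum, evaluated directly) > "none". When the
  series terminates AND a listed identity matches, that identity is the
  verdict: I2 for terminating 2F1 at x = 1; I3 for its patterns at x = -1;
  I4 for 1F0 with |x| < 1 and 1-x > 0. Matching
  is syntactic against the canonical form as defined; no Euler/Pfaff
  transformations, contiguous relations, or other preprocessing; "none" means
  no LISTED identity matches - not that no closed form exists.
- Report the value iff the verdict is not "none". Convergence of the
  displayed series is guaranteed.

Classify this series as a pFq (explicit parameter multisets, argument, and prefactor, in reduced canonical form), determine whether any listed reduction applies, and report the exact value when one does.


With C = 3/7: the canonical form is 0F0(-; -; -4). Verdict: this is the exponential series (I5) (the 0F0 exponential series at x = -4). Value: (3/7) * e^(-4).

The tell: with t_0 = 3/7, the (-1)^k factor (C = 3/7) folds into the argument's sign.
Term ratio: r(k) = (-4) * 1 / [(k+1)] - rational in k, leading ratio (-4); with t_0 = 3/7, classification follows.


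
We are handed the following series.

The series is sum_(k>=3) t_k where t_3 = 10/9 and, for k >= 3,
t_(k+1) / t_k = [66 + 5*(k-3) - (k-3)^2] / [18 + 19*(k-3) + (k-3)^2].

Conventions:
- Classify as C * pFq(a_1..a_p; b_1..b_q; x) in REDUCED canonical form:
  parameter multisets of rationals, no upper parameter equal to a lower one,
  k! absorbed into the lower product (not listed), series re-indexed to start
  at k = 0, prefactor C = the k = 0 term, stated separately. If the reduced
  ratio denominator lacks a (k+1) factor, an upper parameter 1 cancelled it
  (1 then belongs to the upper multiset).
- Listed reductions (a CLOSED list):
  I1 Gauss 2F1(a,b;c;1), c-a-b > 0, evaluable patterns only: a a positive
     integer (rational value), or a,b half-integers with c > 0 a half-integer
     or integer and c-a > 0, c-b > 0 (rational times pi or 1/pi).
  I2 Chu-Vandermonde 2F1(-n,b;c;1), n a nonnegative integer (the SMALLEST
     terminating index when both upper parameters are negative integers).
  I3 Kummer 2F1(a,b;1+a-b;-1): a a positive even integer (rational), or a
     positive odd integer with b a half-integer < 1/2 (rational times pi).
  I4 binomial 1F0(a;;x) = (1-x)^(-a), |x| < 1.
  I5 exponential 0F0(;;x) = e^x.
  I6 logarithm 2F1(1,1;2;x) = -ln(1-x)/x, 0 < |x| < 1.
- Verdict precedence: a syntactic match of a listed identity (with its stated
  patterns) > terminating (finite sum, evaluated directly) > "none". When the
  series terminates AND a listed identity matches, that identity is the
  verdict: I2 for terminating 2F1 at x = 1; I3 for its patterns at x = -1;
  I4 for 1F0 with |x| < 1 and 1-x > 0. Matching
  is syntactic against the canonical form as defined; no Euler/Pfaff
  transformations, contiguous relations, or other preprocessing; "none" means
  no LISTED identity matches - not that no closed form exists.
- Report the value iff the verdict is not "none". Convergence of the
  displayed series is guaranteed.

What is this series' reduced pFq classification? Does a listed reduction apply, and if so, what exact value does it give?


This is 10/9 * 2F1(-11, 6; 18; -1) in reduced canonical form. Verdict (x = -1): Kummer's theorem (I3) applies (x = -1; c = 18 equals 1+a-b for upper {-11, 6}: listed pattern). Its exact value is 340/9.

Key observation: t_0 being 10/9, the expanded ratio factors over Q; C = 10/9, x = -1, roots give parameters.
Adjacent-term ratio: r(k) = (-1) * (k-11) (k+6) / [(k+18) (k+1)] ; factor over Q: parameters, x = (-1), and C = 10/9.
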